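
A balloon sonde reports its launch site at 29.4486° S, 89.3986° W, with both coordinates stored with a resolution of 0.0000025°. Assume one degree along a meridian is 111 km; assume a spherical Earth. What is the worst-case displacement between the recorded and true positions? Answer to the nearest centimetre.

With a 0.0000025° grid the true value lies within half a step, ±0.0000025°/2 = ±1.25e-06°, of the stored one.
Latitude error → 1.25e-06 × 111000 = 0.13875 m along the meridian.
E–W at 29.4486°: 1.25e-06° × 111000 × cos 29.4486° = 1.25e-06 × 111000 × 0.8708 ≈ 0.120823 m.
The two errors are perpendicular, so the maximum displacement is √(0.13875² + 0.120823²) ≈ 0.183983 m.
That is 0.183983 m = 18.398 cm.

18 centimetres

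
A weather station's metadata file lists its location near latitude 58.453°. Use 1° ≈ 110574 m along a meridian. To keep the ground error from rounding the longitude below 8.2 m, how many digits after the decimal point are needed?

At 58.453° one degree of longitude covers 110574 × cos 58.453° ≈ 110574 × 0.5232 ≈ 57852.1 m.
With N decimal places the half-ulp bound is 0.5·10⁻ᴺ°, or 0.5·10⁻ᴺ × 57852.1 m on the ground.
Need 0.5 × 57852.1 × 10⁻ᴺ ≤ 8.2 → 10⁻ᴺ ≤ 2.835e-04, so N ≥ 3.55.
So 4 decimal places suffice (2.89 m); 3 would allow up to 28.9 m.

4 decimal places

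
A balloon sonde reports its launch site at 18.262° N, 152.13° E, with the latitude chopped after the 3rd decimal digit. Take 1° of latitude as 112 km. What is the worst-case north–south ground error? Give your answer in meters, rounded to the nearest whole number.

112 meters

Truncating at 3 decimal places can drop up to a full unit in the last place, so the latitude may be off by as much as 0.001°.
So the N–S error is at most 0.001 × 112000 = 112 m.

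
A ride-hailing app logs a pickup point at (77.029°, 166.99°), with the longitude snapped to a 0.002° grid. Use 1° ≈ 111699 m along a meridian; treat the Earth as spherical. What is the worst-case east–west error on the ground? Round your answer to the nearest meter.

25 meters

With a 0.002° grid the true value lies within half a step, ±0.002°/2 = ±0.001°, of the stored one.
At latitude 77.029° a degree of longitude spans 111699 m × cos 77.029° = 111699 × 0.2245 ≈ 25071.7 m.
East–west error: 0.001° × 25071.7 m/° ≈ 25.0717 m.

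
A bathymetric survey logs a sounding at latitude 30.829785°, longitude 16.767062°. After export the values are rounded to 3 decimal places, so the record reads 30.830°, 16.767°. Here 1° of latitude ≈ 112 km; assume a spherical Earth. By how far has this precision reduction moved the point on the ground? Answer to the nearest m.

25 m

The latitude changed by -0.000215° and the longitude by +0.000062°.
N–S: -0.000215° × 112000 m/° = -24.08 m.
East–west at this latitude: 0.000062° × 112000 × cos 30.83° ≈ 0.000062 × 96173.5 = 5.96275 m.
Distance: √(24.08² + 5.96275²) ≈ 24.8073 m.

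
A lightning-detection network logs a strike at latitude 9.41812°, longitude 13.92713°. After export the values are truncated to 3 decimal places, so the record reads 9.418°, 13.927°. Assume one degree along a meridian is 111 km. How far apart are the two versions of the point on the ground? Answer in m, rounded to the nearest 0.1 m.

The latitude changed by +0.00012° and the longitude by +0.00013°.
North–south shift: 0.00012 × 111000 = 13.32 m.
E–W at 9.418°: 0.00013° × 111000 × cos 9.418° = 0.00013 × 111000 × 0.9865 ≈ 14.2355 m.
Hypotenuse of the two orthogonal shifts: √(13.32² + 14.2355²) = 19.4954 m.

19.5 m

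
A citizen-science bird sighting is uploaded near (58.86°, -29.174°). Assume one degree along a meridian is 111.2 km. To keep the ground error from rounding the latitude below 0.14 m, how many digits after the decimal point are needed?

One degree of latitude covers 111200 m.
Rounding to N decimal places gives at most 0.5 × 10⁻ᴺ degrees of error, i.e. 0.5 × 10⁻ᴺ × 111200 m.
Setting 55600 × 10⁻ᴺ ≤ 0.14 gives 10ᴺ ≥ 3.971e+05, i.e. N ≥ 5.60.
So 6 decimal places suffice (0.0556 m); 5 would allow up to 0.556 m.

6 decimal places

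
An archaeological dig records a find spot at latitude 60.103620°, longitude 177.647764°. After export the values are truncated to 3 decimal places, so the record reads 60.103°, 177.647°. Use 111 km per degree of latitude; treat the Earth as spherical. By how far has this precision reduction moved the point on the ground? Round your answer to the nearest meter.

The latitude changed by +0.000620° and the longitude by +0.000764°.
N–S: 0.000620° × 111000 m/° = 68.82 m.
E–W at 60.103°: 0.000764° × 111000 × cos 60.103° = 0.000764 × 111000 × 0.4984 ≈ 42.2699 m.
Hypotenuse of the two orthogonal shifts: √(68.82² + 42.2699²) = 80.7647 m.

81 meters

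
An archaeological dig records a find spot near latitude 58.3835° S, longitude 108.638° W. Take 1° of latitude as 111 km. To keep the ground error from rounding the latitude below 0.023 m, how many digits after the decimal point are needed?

One degree of latitude covers 111000 m.
N decimal places → at most half a unit in the last place, 0.5 × 10⁻ᴺ° = 111000/2 × 10⁻ᴺ m.
Setting 55500 × 10⁻ᴺ ≤ 0.023 gives 10ᴺ ≥ 2.413e+06, i.e. N ≥ 6.38.
So 7 decimal places suffice (0.00555 m); 6 would allow up to 0.0555 m.

7 decimal places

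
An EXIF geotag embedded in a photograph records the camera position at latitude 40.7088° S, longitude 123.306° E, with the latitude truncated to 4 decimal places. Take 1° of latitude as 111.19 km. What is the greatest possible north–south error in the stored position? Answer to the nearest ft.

36 ft

Truncating at 4 decimal places can drop up to a full unit in the last place, so the latitude may be off by as much as 0.0001°.
So the N–S error is at most 0.0001 × 111190 = 11.119 m.
Converting: 11.119 m × 3.2808 ft/m ≈ 36.48 ft.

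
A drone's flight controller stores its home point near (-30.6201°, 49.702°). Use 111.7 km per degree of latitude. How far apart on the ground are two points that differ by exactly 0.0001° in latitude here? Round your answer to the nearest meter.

11 meters

Along a meridian 0.0001° is 0.0001 × 111700 = 11.17 m.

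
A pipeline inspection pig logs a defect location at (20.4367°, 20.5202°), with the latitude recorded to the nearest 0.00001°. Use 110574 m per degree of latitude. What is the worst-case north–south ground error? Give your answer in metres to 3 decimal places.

0.553 metres

Rounding to 5 decimal places leaves the latitude within ±5e-06° of the true value.
So the N–S error is at most 5e-06 × 110574 = 0.55287 m.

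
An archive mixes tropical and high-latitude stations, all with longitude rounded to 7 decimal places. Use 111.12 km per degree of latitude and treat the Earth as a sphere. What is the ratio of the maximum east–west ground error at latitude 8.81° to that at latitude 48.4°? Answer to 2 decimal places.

1.49

Rounding to 7 decimal places leaves the longitude within ±5e-08° of the true value.
At 8.81°: 5e-08° × 111120 × cos 8.81° = 5e-08 × 111120 × 0.9882 ≈ 0.0054904 m.
Error at 48.4° = 5e-08° × 111120 × cos 48.4° ≈ 0.005556 × 0.6639 = 0.0036888 m.
The ratio reduces to cos 8.81° / cos 48.4° = 0.9882/0.6639 ≈ 1.4884.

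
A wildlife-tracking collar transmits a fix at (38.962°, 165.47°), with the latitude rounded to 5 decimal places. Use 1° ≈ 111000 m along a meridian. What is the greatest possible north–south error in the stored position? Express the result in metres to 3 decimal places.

Rounding to 5 decimal places leaves the latitude within ±5e-06° of the true value.
North–south distance: 5e-06° × 111000 m/° = 0.555 m.

0.555 metres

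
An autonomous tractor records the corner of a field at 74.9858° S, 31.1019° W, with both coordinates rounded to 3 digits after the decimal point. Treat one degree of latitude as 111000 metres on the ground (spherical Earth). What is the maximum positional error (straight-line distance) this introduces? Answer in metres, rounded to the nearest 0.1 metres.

Rounding to 3 decimal places leaves each coordinate within ±0.0005° of the true value.
North–south component: 0.0005° × 111000 = 55.5 m.
East–west component at 74.9858°: 0.0005° × 111000 × cos 74.9858° ≈ 0.0005 × 28755.5 ≈ 14.3777 m.
Worst case both components are at the extreme and orthogonal: √(55.5² + 14.3777²) ≈ 57.3321 m.

57.3 metres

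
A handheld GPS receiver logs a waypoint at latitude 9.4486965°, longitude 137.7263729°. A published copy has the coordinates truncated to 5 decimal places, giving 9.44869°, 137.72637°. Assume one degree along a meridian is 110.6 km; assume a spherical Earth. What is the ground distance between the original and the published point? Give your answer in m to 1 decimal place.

0.8 m

The latitude changed by +0.0000065° and the longitude by +0.0000029°.
N–S: 0.0000065° × 110600 m/° = 0.7189 m.
East–west at this latitude: 0.0000029° × 110600 × cos 9.44869° ≈ 0.0000029 × 109099 = 0.316389 m.
Distance: √(0.7189² + 0.316389²) ≈ 0.785442 m.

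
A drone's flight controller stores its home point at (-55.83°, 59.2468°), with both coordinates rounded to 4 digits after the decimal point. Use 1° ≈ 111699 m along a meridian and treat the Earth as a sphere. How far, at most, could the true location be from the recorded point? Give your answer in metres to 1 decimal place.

Rounding to 4 decimal places leaves each coordinate within ±5e-05° of the true value.
Latitude error → 5e-05 × 111699 = 5.58495 m along the meridian.
East–west component at 55.83°: 5e-05° × 111699 × cos 55.83° ≈ 5e-05 × 62735.8 ≈ 3.13679 m.
Combining orthogonally: (5.58495² + 3.13679²)^½ ≈ 6.40555 m.

6.4 metres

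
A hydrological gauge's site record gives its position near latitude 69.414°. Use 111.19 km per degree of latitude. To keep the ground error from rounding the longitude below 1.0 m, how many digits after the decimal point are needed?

At 69.414° one degree of longitude covers 111190 × cos 69.414° ≈ 111190 × 0.3516 ≈ 39095.8 m.
N decimal places → at most half a unit in the last place, 0.5 × 10⁻ᴺ° = 39095.8/2 × 10⁻ᴺ m.
Need 0.5 × 39095.8 × 10⁻ᴺ ≤ 1.0 → 10⁻ᴺ ≤ 5.116e-05, so N ≥ 4.29.
So 5 decimal places suffice (0.195 m); 4 would allow up to 1.95 m.

5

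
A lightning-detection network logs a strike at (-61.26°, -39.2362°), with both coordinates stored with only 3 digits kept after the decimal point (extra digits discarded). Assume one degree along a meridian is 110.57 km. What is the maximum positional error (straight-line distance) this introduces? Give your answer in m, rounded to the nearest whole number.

123 m

Truncating at 3 decimal places can drop up to a full unit in the last place, so each coordinate may be off by as much as 0.001°.
N–S: 0.001° × 110570 m/° = 110.57 m.
E–W at 61.26°: 0.001° × 110570 × cos 61.26° = 0.001 × 110570 × 0.4808 ≈ 53.166 m.
Combining orthogonally: (110.57² + 53.166²)^½ ≈ 122.688 m.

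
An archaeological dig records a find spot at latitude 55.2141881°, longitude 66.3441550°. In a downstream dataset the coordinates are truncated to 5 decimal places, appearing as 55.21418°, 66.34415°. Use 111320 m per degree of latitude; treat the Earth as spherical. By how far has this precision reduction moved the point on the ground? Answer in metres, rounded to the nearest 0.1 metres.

1.0 metres

The latitude changed by +0.0000081° and the longitude by +0.0000050°.
North–south shift: 0.0000081 × 111320 = 0.901692 m.
East–west at this latitude: 0.0000050° × 111320 × cos 55.2142° ≈ 0.0000050 × 63509.2 = 0.317546 m.
Hypotenuse of the two orthogonal shifts: √(0.901692² + 0.317546²) = 0.955973 m.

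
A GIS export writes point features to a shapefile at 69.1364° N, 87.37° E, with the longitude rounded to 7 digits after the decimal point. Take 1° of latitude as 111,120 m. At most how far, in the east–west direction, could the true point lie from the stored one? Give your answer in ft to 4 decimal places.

Rounding to 7 decimal places leaves the longitude within ±5e-08° of the true value.
One degree of longitude at 69.1364° is 111120 × cos 69.1364° ≈ 111120 × 0.3561 = 39574.8 m.
East–west error: 5e-08° × 39574.8 m/° ≈ 0.00197874 m.
In feet: 0.00197874 m ÷ 0.3048 ≈ 0.0064919 ft.

0.0065 ft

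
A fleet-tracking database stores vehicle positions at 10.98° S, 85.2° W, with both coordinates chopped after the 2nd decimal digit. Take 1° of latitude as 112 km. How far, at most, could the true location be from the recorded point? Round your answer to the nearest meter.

1569 meters

Truncating at 2 decimal places can drop up to a full unit in the last place, so each coordinate may be off by as much as 0.01°.
N–S: 0.01° × 112000 m/° = 1120 m.
E–W at 10.98°: 0.01° × 112000 × cos 10.98° = 0.01 × 112000 × 0.9817 ≈ 1099.5 m.
The two errors are perpendicular, so the maximum displacement is √(1120² + 1099.5²) ≈ 1569.49 m.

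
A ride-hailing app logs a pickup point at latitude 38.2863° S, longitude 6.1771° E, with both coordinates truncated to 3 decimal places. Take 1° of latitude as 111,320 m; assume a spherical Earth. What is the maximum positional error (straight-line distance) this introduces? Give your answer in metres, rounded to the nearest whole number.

Truncating at 3 decimal places can drop up to a full unit in the last place, so each coordinate may be off by as much as 0.001°.
Latitude error → 0.001 × 111320 = 111.32 m along the meridian.
East–west component at 38.2863°: 0.001° × 111320 × cos 38.2863° ≈ 0.001 × 87377.8 ≈ 87.3778 m.
Combining orthogonally: (111.32² + 87.3778²)^½ ≈ 141.517 m.

142 metres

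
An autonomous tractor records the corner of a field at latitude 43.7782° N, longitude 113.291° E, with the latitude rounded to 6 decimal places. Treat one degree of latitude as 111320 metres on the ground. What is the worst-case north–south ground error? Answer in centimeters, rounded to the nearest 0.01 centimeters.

Rounding to 6 decimal places leaves the latitude within ±5e-07° of the true value.
North–south distance: 5e-07° × 111320 m/° = 0.05566 m.
That is 0.05566 m = 5.566 cm.

5.57 centimeters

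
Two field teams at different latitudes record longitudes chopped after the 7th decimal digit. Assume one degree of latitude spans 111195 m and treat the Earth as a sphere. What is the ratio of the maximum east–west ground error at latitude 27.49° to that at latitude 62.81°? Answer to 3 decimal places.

1.941

Truncating at 7 decimal places can drop up to a full unit in the last place, so the longitude may be off by as much as 1e-07°.
Error at 27.49° = 1e-07° × 111195 × cos 27.49° ≈ 0.011119 × 0.8871 = 0.009864 m.
Error at 62.81° = 1e-07° × 111195 × cos 62.81° ≈ 0.011119 × 0.4569 = 0.005081 m.
Ratio: 0.009864 / 0.005081 = cos 27.49° / cos 62.81° ≈ 1.9414.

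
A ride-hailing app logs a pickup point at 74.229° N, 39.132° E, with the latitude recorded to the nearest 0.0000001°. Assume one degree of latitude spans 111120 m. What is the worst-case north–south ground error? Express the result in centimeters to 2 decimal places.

Rounding to 7 decimal places leaves the latitude within ±5e-08° of the true value.
So the N–S error is at most 5e-08 × 111120 = 0.005556 m.
That is 0.005556 m = 0.5556 cm.

0.56 centimeters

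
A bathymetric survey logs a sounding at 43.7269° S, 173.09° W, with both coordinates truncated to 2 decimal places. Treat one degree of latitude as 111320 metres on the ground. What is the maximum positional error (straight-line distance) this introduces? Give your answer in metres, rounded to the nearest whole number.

1373 metres

Truncating at 2 decimal places can drop up to a full unit in the last place, so each coordinate may be off by as much as 0.01°.
N–S: 0.01° × 111320 m/° = 1113.2 m.
East–west component at 43.7269°: 0.01° × 111320 × cos 43.7269° ≈ 0.01 × 80444.6 ≈ 804.446 m.
Worst case both components are at the extreme and orthogonal: √(1113.2² + 804.446²) ≈ 1373.44 m.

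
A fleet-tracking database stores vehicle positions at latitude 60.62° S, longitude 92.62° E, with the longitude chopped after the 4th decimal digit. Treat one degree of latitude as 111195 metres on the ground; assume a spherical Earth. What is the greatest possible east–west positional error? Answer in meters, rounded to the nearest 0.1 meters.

Truncating at 4 decimal places can drop up to a full unit in the last place, so the longitude may be off by as much as 0.0001°.
One degree of longitude at 60.62° is 111195 × cos 60.62° ≈ 111195 × 0.4906 = 54552.2 m.
Maximum E–W displacement: 0.0001 × 54552.2 = 5.45522 m.

5.5 meters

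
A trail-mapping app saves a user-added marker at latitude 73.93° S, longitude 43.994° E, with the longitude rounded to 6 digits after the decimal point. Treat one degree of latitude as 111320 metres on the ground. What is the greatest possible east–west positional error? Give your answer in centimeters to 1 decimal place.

1.5 centimeters

Rounding to 6 decimal places leaves the longitude within ±5e-07° of the true value.
Parallels shrink by cos φ, so at 73.93° a degree of longitude is 111320 × 0.2768 ≈ 30814.7 m.
East–west error: 5e-07° × 30814.7 m/° ≈ 0.0154073 m.
That is 0.0154073 m = 1.5407 cm.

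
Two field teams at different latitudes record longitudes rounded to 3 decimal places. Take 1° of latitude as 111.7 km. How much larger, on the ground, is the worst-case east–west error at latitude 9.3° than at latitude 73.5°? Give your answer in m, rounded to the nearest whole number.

39 m

Rounding to 3 decimal places leaves the longitude within ±0.0005° of the true value.
Error at 9.3° = 0.0005° × 111700 × cos 9.3° ≈ 55.85 × 0.9869 = 55.116 m.
At 73.5°: 0.0005° × 111700 × cos 73.5° = 0.0005 × 111700 × 0.2840 ≈ 15.862 m.
Difference: 55.116 − 15.862 = 39.254 m.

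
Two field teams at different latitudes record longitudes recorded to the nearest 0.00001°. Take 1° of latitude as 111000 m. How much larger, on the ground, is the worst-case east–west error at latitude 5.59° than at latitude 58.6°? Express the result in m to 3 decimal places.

Rounding to 5 decimal places leaves the longitude within ±5e-06° of the true value.
At 5.59°: 5e-06° × 111000 × cos 5.59° = 5e-06 × 111000 × 0.9952 ≈ 0.55236 m.
At 58.6°: 5e-06° × 111000 × cos 58.6° = 5e-06 × 111000 × 0.5210 ≈ 0.28916 m.
So the lower-latitude error exceeds the higher by 0.55236 − 0.28916 = 0.2632 m.

0.263 m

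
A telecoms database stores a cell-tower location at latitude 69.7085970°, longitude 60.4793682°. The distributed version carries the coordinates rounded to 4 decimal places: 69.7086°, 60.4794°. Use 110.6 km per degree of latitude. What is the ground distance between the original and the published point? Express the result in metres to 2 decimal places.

Δlat = 69.7085970 − 69.7086 = -0.0000030°; Δlon = 60.4793682 − 60.4794 = -0.0000318°.
N–S: -0.0000030° × 110600 m/° = -0.3318 m.
E–W at 69.7086°: -0.0000318° × 110600 × cos 69.7086° = -0.0000318 × 110600 × 0.3468 ≈ -1.21971 m.
Combined displacement = (0.3318² + 1.21971²)^½ ≈ 1.26403 m.

1.26 metres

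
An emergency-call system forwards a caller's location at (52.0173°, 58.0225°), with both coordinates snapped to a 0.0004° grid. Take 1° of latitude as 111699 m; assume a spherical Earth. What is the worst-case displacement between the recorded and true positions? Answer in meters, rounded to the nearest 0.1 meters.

26.2 meters

With a 0.0004° grid the true value lies within half a step, ±0.0004°/2 = ±0.0002°, of the stored one.
N–S: 0.0002° × 111699 m/° = 22.3398 m.
Longitude error → 0.0002 × 111699 × cos 52.0173° = 0.0002 × 111699 × 0.6154 ≈ 13.7484 m.
The two errors are perpendicular, so the maximum displacement is √(22.3398² + 13.7484²) ≈ 26.2314 m.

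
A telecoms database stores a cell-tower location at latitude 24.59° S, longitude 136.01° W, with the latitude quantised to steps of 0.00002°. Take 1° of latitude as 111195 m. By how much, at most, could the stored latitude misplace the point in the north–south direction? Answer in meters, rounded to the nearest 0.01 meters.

1.11 meters

With a 0.00002° grid the true value lies within half a step, ±0.00002°/2 = ±1e-05°, of the stored one.
Along the meridian that is 1e-05° × 111195 m/° = 1.11195 m.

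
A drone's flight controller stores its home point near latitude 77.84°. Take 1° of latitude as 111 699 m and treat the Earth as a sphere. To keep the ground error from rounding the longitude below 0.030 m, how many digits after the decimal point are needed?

At 77.84° one degree of longitude covers 111699 × cos 77.84° ≈ 111699 × 0.2106 ≈ 23528.5 m.
N decimal places → at most half a unit in the last place, 0.5 × 10⁻ᴺ° = 23528.5/2 × 10⁻ᴺ m.
Need 0.5 × 23528.5 × 10⁻ᴺ ≤ 0.030 → 10⁻ᴺ ≤ 2.550e-06, so N ≥ 5.59.
N = 5 would give 0.118 m (too coarse); N = 6 gives 0.0118 m ≤ 0.030 m.

6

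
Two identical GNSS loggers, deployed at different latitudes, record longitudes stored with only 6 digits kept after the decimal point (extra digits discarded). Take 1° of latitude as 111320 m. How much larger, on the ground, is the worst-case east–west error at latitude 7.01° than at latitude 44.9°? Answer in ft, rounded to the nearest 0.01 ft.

0.10 ft

Truncating at 6 decimal places can drop up to a full unit in the last place, so the longitude may be off by as much as 1e-06°.
At 7.01°: 1e-06° × 111320 × cos 7.01° = 1e-06 × 111320 × 0.9925 ≈ 0.11049 m.
Error at 44.9° = 1e-06° × 111320 × cos 44.9° ≈ 0.11132 × 0.7083 = 0.078852 m.
So the lower-latitude error exceeds the higher by 0.11049 − 0.078852 = 0.031635 m.
Converting: 0.0316355 m × 3.2808 ft/m ≈ 0.10379 ft.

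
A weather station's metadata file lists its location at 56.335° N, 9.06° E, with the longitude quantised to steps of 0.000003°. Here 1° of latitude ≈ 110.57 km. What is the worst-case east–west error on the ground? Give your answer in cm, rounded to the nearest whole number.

9 cm

With a 0.000003° grid the true value lies within half a step, ±0.000003°/2 = ±1.5e-06°, of the stored one.
Parallels shrink by cos φ, so at 56.335° a degree of longitude is 110570 × 0.5543 ≈ 61292.9 m.
East–west error: 1.5e-06° × 61292.9 m/° ≈ 0.0919394 m.
That is 0.0919394 m = 9.1939 cm.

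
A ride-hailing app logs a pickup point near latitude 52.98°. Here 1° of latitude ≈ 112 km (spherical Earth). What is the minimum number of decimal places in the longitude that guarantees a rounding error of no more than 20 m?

At 52.98° one degree of longitude covers 112000 × cos 52.98° ≈ 112000 × 0.6021 ≈ 67434.5 m.
N decimal places → at most half a unit in the last place, 0.5 × 10⁻ᴺ° = 67434.5/2 × 10⁻ᴺ m.
Need 0.5 × 67434.5 × 10⁻ᴺ ≤ 20 → 10⁻ᴺ ≤ 5.932e-04, so N ≥ 3.23.
At 3 places the error can reach 33.7 m, but 4 places keeps it to 3.37 m.

4 decimal places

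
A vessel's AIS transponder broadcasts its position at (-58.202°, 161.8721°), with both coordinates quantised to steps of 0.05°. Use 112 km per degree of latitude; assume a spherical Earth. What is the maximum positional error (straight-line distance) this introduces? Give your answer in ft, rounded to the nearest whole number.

With a 0.05° grid the true value lies within half a step, ±0.05°/2 = ±0.025°, of the stored one.
Latitude error → 0.025 × 112000 = 2800 m along the meridian.
E–W at 58.202°: 0.025° × 112000 × cos 58.202° = 0.025 × 112000 × 0.5269 ≈ 1475.39 m.
Combining orthogonally: (2800² + 1475.39²)^½ ≈ 3164.93 m.
Converting: 3164.93 m × 3.2808 ft/m ≈ 10384 ft.

10384 ft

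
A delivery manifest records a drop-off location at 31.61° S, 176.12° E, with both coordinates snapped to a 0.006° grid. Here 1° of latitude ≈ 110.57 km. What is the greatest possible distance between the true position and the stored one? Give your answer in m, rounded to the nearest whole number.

With a 0.006° grid the true value lies within half a step, ±0.006°/2 = ±0.003°, of the stored one.
Latitude error → 0.003 × 110570 = 331.71 m along the meridian.
Longitude error → 0.003 × 110570 × cos 31.61° = 0.003 × 110570 × 0.8516 ≈ 282.496 m.
The two errors are perpendicular, so the maximum displacement is √(331.71² + 282.496²) ≈ 435.701 m.

436 m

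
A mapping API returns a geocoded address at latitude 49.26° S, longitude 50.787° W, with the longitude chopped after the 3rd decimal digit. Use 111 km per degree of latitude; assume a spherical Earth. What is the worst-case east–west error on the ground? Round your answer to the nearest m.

Truncating at 3 decimal places can drop up to a full unit in the last place, so the longitude may be off by as much as 0.001°.
At latitude 49.26° a degree of longitude spans 111000 m × cos 49.26° = 111000 × 0.6526 ≈ 72441.7 m.
So at most 0.001° × 72441.7 ≈ 72.4417 m east–west.

72 m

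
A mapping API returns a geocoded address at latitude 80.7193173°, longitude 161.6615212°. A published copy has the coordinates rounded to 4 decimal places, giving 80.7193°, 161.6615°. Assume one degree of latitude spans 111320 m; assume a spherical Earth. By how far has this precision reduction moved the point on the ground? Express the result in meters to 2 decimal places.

Δlat = 80.7193173 − 80.7193 = +0.0000173°; Δlon = 161.6615212 − 161.6615 = +0.0000212°.
North–south shift: 0.0000173 × 111320 = 1.92584 m.
E–W at 80.7193°: 0.0000212° × 111320 × cos 80.7193° = 0.0000212 × 111320 × 0.1613 ≈ 0.380598 m.
Hypotenuse of the two orthogonal shifts: √(1.92584² + 0.380598²) = 1.96308 m.

1.96 meters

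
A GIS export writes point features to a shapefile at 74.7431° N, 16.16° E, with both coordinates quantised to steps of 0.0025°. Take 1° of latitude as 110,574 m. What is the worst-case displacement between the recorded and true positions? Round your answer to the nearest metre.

143 metres

With a 0.0025° grid the true value lies within half a step, ±0.0025°/2 = ±0.00125°, of the stored one.
Latitude error → 0.00125 × 110574 = 138.218 m along the meridian.
East–west component at 74.7431°: 0.00125° × 110574 × cos 74.7431° ≈ 0.00125 × 29097.3 ≈ 36.3716 m.
The two errors are perpendicular, so the maximum displacement is √(138.218² + 36.3716²) ≈ 142.923 m.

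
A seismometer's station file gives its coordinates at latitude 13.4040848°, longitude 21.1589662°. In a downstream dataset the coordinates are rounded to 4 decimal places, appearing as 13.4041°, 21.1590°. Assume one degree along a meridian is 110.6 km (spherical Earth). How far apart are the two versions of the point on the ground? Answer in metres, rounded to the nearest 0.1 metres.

The latitude changed by -0.0000152° and the longitude by -0.0000338°.
N–S: -0.0000152° × 110600 m/° = -1.68112 m.
East–west at this latitude: -0.0000338° × 110600 × cos 13.4041° ≈ -0.0000338 × 107587 = -3.63645 m.
Distance: √(1.68112² + 3.63645²) ≈ 4.00623 m.

4.0 metres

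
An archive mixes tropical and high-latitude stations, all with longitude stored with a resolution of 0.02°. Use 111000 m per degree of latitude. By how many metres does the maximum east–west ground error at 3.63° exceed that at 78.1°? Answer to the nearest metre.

879 metres

With a 0.02° grid the true value lies within half a step, ±0.02°/2 = ±0.01°, of the stored one.
At 3.63°: 0.01° × 111000 × cos 3.63° = 0.01 × 111000 × 0.9980 ≈ 1107.8 m.
At 78.1°: 0.01° × 111000 × cos 78.1° = 0.01 × 111000 × 0.2062 ≈ 228.89 m.
Difference: 1107.8 − 228.89 = 878.89 m.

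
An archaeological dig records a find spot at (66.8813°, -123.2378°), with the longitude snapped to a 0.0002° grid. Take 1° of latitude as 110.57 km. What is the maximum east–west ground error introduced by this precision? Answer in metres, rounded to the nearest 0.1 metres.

With a 0.0002° grid the true value lies within half a step, ±0.0002°/2 = ±0.0001°, of the stored one.
One degree of longitude at 66.8813° is 110570 × cos 66.8813° ≈ 110570 × 0.3926 = 43413.9 m.
East–west error: 0.0001° × 43413.9 m/° ≈ 4.34139 m.

4.3 metres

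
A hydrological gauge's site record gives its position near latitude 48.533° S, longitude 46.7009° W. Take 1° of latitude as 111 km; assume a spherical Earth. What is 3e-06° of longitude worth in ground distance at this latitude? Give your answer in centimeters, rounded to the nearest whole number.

3e-06° of longitude at 48.533° is 3e-06 × 111000 × cos 48.533° ≈ 3e-06 × 73502.9 = 0.220509 m.
That is 0.220509 m = 22.051 cm.

22 centimeters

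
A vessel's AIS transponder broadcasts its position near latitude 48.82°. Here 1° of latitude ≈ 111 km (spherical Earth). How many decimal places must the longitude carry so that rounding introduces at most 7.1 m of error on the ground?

At 48.82° one degree of longitude covers 111000 × cos 48.82° ≈ 111000 × 0.6584 ≈ 73085.4 m.
N decimal places → at most half a unit in the last place, 0.5 × 10⁻ᴺ° = 73085.4/2 × 10⁻ᴺ m.
Need 0.5 × 73085.4 × 10⁻ᴺ ≤ 7.1 → 10⁻ᴺ ≤ 1.943e-04, so N ≥ 3.71.
At 3 places the error can reach 36.5 m, but 4 places keeps it to 3.65 m.

4 decimal places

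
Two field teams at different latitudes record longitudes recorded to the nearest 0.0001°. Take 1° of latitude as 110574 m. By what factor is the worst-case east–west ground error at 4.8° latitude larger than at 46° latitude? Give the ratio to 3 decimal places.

Rounding to 4 decimal places leaves the longitude within ±5e-05° of the true value.
At 4.8°: 5e-05° × 110574 × cos 4.8° = 5e-05 × 110574 × 0.9965 ≈ 5.5093 m.
At 46°: 5e-05° × 110574 × cos 46° = 5e-05 × 110574 × 0.6947 ≈ 3.8406 m.
The ratio reduces to cos 4.8° / cos 46° = 0.9965/0.6947 ≈ 1.4345.

1.435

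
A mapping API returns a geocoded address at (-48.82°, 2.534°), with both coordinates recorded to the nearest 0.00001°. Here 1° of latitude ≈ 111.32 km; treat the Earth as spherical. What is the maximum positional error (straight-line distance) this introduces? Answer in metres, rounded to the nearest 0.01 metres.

0.67 metres

Rounding to 5 decimal places leaves each coordinate within ±5e-06° of the true value.
Latitude error → 5e-06 × 111320 = 0.5566 m along the meridian.
Longitude error → 5e-06 × 111320 × cos 48.82° = 5e-06 × 111320 × 0.6584 ≈ 0.36648 m.
The two errors are perpendicular, so the maximum displacement is √(0.5566² + 0.36648²) ≈ 0.666417 m.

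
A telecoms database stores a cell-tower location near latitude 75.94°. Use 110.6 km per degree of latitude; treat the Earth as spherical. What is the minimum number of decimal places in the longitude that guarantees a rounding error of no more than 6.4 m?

At 75.94° one degree of longitude covers 110600 × cos 75.94° ≈ 110600 × 0.2429 ≈ 26868.9 m.
With N decimal places the half-ulp bound is 0.5·10⁻ᴺ°, or 0.5·10⁻ᴺ × 26868.9 m on the ground.
Need 0.5 × 26868.9 × 10⁻ᴺ ≤ 6.4 → 10⁻ᴺ ≤ 4.764e-04, so N ≥ 3.32.
N = 3 would give 13.4 m (too coarse); N = 4 gives 1.34 m ≤ 6.4 m.

4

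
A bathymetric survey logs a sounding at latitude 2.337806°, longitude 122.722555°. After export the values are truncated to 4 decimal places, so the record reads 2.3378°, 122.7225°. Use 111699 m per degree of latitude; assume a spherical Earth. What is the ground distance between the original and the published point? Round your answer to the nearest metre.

6 metres

The latitude changed by +0.000006° and the longitude by +0.000055°.
N–S: 0.000006° × 111699 m/° = 0.670194 m.
E–W at 2.3378°: 0.000055° × 111699 × cos 2.3378° = 0.000055 × 111699 × 0.9992 ≈ 6.13833 m.
Combined displacement = (0.670194² + 6.13833²)^½ ≈ 6.17481 m.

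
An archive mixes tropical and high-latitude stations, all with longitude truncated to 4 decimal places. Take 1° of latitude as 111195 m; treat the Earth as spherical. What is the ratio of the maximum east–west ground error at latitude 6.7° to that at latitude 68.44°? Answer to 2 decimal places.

2.70

Truncating at 4 decimal places can drop up to a full unit in the last place, so the longitude may be off by as much as 0.0001°.
At 6.7°: 0.0001° × 111195 × cos 6.7° = 0.0001 × 111195 × 0.9932 ≈ 11.044 m.
Error at 68.44° = 0.0001° × 111195 × cos 68.44° ≈ 11.12 × 0.3675 = 4.0861 m.
The ratio reduces to cos 6.7° / cos 68.44° = 0.9932/0.3675 ≈ 2.7027.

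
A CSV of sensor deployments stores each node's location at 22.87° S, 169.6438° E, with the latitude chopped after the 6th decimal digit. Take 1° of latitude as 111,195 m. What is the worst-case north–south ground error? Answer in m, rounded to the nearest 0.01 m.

0.11 m

Truncating at 6 decimal places can drop up to a full unit in the last place, so the latitude may be off by as much as 1e-06°.
So the N–S error is at most 1e-06 × 111195 = 0.111195 m.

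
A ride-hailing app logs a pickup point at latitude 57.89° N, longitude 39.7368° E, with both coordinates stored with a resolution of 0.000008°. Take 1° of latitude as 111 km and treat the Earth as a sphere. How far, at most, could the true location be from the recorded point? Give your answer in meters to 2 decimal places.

With a 0.000008° grid the true value lies within half a step, ±0.000008°/2 = ±4e-06°, of the stored one.
N–S: 4e-06° × 111000 m/° = 0.444 m.
Longitude error → 4e-06 × 111000 × cos 57.89° = 4e-06 × 111000 × 0.5315 ≈ 0.236007 m.
Combining orthogonally: (0.444² + 0.236007²)^½ ≈ 0.502827 m.

0.50 meters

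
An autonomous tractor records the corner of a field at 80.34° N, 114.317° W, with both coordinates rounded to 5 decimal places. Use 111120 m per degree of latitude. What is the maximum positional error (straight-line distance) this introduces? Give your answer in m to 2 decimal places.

Rounding to 5 decimal places leaves each coordinate within ±5e-06° of the true value.
Latitude error → 5e-06 × 111120 = 0.5556 m along the meridian.
East–west component at 80.34°: 5e-06° × 111120 × cos 80.34° ≈ 5e-06 × 18646.1 ≈ 0.0932303 m.
The two errors are perpendicular, so the maximum displacement is √(0.5556² + 0.0932303²) ≈ 0.563368 m.

0.56 m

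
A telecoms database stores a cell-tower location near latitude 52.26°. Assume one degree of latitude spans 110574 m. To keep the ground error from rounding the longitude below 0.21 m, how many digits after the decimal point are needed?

At 52.26° one degree of longitude covers 110574 × cos 52.26° ≈ 110574 × 0.6121 ≈ 67680.1 m.
Rounding to N decimal places gives at most 0.5 × 10⁻ᴺ degrees of error, i.e. 0.5 × 10⁻ᴺ × 67680.1 m.
Need 0.5 × 67680.1 × 10⁻ᴺ ≤ 0.21 → 10⁻ᴺ ≤ 6.206e-06, so N ≥ 5.21.
So 6 decimal places suffice (0.0338 m); 5 would allow up to 0.338 m.

6 decimal places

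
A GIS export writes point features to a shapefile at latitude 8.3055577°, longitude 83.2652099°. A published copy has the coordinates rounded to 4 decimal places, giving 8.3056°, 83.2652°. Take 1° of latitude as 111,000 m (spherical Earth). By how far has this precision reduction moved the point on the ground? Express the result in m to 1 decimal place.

Δlat = 8.3055577 − 8.3056 = -0.0000423°; Δlon = 83.2652099 − 83.2652 = +0.0000099°.
N–S: -0.0000423° × 111000 m/° = -4.6953 m.
East–west at this latitude: 0.0000099° × 111000 × cos 8.3056° ≈ 0.0000099 × 109836 = 1.08737 m.
Distance: √(4.6953² + 1.08737²) ≈ 4.81957 m.

4.8 m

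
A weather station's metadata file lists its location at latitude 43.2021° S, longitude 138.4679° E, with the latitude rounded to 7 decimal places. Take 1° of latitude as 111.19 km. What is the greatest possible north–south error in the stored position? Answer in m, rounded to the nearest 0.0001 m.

0.0056 m

Rounding to 7 decimal places leaves the latitude within ±5e-08° of the true value.
So the N–S error is at most 5e-08 × 111190 = 0.0055595 m.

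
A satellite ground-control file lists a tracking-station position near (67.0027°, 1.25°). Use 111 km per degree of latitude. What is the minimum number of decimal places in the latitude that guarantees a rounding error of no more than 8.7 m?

One degree of latitude covers 111000 m.
N decimal places → at most half a unit in the last place, 0.5 × 10⁻ᴺ° = 111000/2 × 10⁻ᴺ m.
Need 0.5 × 111000 × 10⁻ᴺ ≤ 8.7 → 10⁻ᴺ ≤ 1.568e-04, so N ≥ 3.80.
So 4 decimal places suffice (5.55 m); 3 would allow up to 55.5 m.

4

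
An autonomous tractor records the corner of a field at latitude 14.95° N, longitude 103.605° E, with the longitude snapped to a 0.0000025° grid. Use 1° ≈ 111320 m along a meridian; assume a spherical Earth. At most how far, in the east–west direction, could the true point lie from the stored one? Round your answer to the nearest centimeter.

13 centimeters

With a 0.0000025° grid the true value lies within half a step, ±0.0000025°/2 = ±1.25e-06°, of the stored one.
One degree of longitude at 14.95° is 111320 × cos 14.95° ≈ 111320 × 0.9662 = 107552 m.
East–west error: 1.25e-06° × 107552 m/° ≈ 0.13444 m.
That is 0.13444 m = 13.444 cm.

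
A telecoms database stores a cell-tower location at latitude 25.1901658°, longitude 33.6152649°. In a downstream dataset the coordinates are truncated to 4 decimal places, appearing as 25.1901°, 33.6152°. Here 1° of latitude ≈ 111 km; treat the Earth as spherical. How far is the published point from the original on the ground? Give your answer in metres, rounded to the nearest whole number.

Δlat = 25.1901658 − 25.1901 = +0.0000658°; Δlon = 33.6152649 − 33.6152 = +0.0000649°.
North–south shift: 0.0000658 × 111000 = 7.3038 m.
East–west at this latitude: 0.0000649° × 111000 × cos 25.1901° ≈ 0.0000649 × 100444 = 6.51881 m.
Hypotenuse of the two orthogonal shifts: √(7.3038² + 6.51881²) = 9.78981 m.

10 metres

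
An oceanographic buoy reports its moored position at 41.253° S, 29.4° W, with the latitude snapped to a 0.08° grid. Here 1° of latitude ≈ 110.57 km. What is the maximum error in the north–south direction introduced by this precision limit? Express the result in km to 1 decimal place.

4.4 km

With a 0.08° grid the true value lies within half a step, ±0.08°/2 = ±0.04°, of the stored one.
So the N–S error is at most 0.04 × 110570 = 4422.8 m.
That is 4422.8 m = 4.4228 km.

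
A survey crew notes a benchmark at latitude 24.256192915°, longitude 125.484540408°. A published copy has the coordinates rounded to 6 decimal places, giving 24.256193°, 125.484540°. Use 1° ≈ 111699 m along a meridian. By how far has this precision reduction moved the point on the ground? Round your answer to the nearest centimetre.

The latitude changed by -0.000000085° and the longitude by +0.000000408°.
N–S: -0.000000085° × 111699 m/° = -0.00949441 m.
East–west at this latitude: 0.000000408° × 111699 × cos 24.2562° ≈ 0.000000408 × 101838 = 0.0415499 m.
Hypotenuse of the two orthogonal shifts: √(0.00949441² + 0.0415499²) = 0.0426208 m.
That is 0.0426208 m = 4.2621 cm.

4 centimetres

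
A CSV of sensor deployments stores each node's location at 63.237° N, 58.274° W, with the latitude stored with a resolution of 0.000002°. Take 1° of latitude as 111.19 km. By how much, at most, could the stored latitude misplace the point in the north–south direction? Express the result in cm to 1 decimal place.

11.1 cm

With a 0.000002° grid the true value lies within half a step, ±0.000002°/2 = ±1e-06°, of the stored one.
So the N–S error is at most 1e-06 × 111190 = 0.11119 m.
That is 0.11119 m = 11.119 cm.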